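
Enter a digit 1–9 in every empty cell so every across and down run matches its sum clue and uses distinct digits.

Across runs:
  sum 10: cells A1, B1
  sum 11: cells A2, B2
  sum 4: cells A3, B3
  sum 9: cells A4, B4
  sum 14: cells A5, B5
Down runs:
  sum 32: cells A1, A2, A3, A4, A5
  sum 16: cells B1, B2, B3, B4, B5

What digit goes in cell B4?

4 in 2 cells must be {1,3}; 16 in 5 cells must be {1,2,3,4,6}.
Only 3 fits A3 under both its across sum 4 and down sum 32.
B3 = 4 − 3 = 1 completes the 4 across.
Given what's placed, B5 must be 6 to fit the 14 across and 16 down.
A5 = 14 − 6 = 8 completes the 14 across.
No cell is forced outright now. A1 can only be 7 or 9 (the digits allowed by both its 10 across and its 32 down). If A1 = 9: then B1 would have to be in {1} for the 10 across but in {2,3,4} for the 16 down — contradiction. So A1 = 7.
B1 = 10 − 7 = 3 completes the 10 across.
Given what's placed, A4 must be 5 to fit the 9 across and 32 down.
B4 = 9 − 5 = 4 completes the 9 across.

4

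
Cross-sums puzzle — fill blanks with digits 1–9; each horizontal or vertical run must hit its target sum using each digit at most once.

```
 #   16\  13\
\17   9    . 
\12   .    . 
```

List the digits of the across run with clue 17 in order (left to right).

9, 8

17 in 2 cells must be {8,9}; 16 in 2 cells must be {7,9}.
R1C2 = 17 − 9 = 8 completes the 17 across.
R2C1 = 16 − 9 = 7 completes the 16 down.
R2C2 = 12 − 7 = 5 completes the 12 across.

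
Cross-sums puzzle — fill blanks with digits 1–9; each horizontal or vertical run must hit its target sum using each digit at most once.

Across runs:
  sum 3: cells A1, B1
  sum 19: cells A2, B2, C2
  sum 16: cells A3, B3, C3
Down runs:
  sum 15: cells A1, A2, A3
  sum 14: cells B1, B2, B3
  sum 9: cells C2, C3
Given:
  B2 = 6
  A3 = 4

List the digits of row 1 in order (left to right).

3 in 2 cells must be {1,2}.
Given what's placed, A1 must be 2 to fit the 3 across and 15 down.
B1 = 3 − 2 = 1 completes the 3 across.
A2 = 15 − 6 = 9 completes the 15 down.
C2 = 19 − 15 = 4 completes the 19 across.
B3 = 14 − 7 = 7 completes the 14 down.
C3 = 16 − 11 = 5 completes the 16 across.

2 1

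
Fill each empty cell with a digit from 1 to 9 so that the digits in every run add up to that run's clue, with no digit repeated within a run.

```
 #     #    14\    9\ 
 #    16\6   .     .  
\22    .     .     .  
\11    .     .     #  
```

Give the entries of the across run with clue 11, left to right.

7, 4

16 in 2 cells must be {7,9}.
Nothing is forced directly, so branch on R2C1, whose candidates are 7 or 9. If R2C1 = 7: that forces R2C3 = 6, R3C1 = 9, R3C2 = 2, after which R1C3 would have to be in {1,2,4,5} for the 6 across but in {3} for the 9 down — contradiction. So R2C1 = 9.
R3C1 = 16 − 9 = 7 completes the 16 down.
R3C2 = 11 − 7 = 4 completes the 11 across.
No cell is forced outright now. R2C2 can only be 7 or 8 (the digits allowed by both its 22 across and its 14 down). If R2C2 = 7: then R1C2 would have to be in {1,2,4,5} for the 6 across but in {3} for the 14 down — contradiction. So R2C2 = 8.
R1C2 = 14 − 12 = 2 completes the 14 down.
R1C3 = 6 − 2 = 4 completes the 6 across.
R2C3 = 22 − 17 = 5 completes the 22 across.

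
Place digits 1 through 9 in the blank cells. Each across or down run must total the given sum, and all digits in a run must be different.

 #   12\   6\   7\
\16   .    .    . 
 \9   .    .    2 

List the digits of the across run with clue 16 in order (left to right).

9, 2, 5

R1C3 = 7 − 2 = 5 completes the 7 down.
No cell is forced outright now. R2C2 can only be 1 or 4 (the digits allowed by both its 9 across and its 6 down). If R2C2 = 1: then R1C2 would have to be in {2,3,4,7,8,9} for the 16 across but in {5} for the 6 down — contradiction. So R2C2 = 4.
R1C2 = 6 − 4 = 2 completes the 6 down.
R2C1 = 9 − 6 = 3 completes the 9 across.
R1C1 = 16 − 7 = 9 completes the 16 across.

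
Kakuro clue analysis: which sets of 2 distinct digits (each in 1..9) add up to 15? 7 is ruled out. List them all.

{6,9}

2 distinct digits from 1–9 sum between 3 and 17.
Dropping sets that contain 7.
Only one set works: {6,9}.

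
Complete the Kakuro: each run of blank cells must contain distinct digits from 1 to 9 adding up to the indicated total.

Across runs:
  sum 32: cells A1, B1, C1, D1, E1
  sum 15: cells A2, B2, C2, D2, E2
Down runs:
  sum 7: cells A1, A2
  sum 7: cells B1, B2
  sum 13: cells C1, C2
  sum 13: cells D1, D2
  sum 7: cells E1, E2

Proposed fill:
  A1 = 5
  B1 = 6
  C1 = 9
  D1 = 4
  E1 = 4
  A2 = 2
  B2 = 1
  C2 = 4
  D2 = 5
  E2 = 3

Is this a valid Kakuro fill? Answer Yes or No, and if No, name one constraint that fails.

No — the across run A1–E1 sums to 28, not 32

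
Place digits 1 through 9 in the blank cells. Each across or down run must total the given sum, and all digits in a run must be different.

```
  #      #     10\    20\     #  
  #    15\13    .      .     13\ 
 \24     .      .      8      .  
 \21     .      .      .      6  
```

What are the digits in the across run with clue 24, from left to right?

R2C4 = 13 − 6 = 7 completes the 13 down.
R2C1 = 6: the only remaining digit allowed by both the 24 across and the 15 down.
R2C2 = 24 − 21 = 3 completes the 24 across.
R3C1 = 15 − 6 = 9 completes the 15 down.
Given what's placed, R3C3 must be 5 to fit the 21 across and 20 down.
R1C3 = 20 − 13 = 7 completes the 20 down.
R3C2 = 21 − 20 = 1 completes the 21 across.
R1C2 = 13 − 7 = 6 completes the 13 across.

6 3 8 7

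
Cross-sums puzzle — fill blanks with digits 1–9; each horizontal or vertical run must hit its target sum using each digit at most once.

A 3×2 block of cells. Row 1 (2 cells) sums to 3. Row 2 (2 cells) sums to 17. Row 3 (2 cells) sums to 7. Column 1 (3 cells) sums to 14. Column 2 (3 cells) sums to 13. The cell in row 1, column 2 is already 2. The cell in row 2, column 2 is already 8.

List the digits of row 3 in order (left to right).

3 in 2 cells must be {1,2}; 17 in 2 cells must be {8,9}.
(1,1) = 3 − 2 = 1 completes the 3 across.
(2,1) = 17 − 8 = 9 completes the 17 across.
(3,1) = 14 − 10 = 4 completes the 14 down.
(3,2) = 7 − 4 = 3 completes the 7 across.

4, 3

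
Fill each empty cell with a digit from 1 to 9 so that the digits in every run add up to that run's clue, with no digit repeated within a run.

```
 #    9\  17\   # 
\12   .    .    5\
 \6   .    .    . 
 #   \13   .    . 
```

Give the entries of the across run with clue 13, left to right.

9 4

6 in 3 cells must be {1,2,3}.
The 13 across and the 5 down share only 4, so R3C3 = 4.
R2C3 = 5 − 4 = 1 completes the 5 down.
R3C2 = 13 − 4 = 9 completes the 13 across.
No cell is forced outright now. R2C1 can only be 2 or 3 (the digits allowed by both its 6 across and its 9 down). If R2C1 = 3: then R1C1 would have to be in {3,4,5,7,8,9} for the 12 across but in {6} for the 9 down — contradiction. So R2C1 = 2.
R1C1 = 9 − 2 = 7 completes the 9 down.
R1C2 = 12 − 7 = 5 completes the 12 across.
R2C2 = 6 − 3 = 3 completes the 6 across.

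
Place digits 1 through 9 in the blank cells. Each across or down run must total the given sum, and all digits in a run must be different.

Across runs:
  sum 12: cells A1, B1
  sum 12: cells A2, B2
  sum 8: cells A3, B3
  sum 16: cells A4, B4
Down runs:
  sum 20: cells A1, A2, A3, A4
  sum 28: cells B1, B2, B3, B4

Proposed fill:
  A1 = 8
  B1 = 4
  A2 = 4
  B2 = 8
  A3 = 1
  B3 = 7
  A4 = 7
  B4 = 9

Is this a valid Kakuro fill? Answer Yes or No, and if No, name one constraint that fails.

Yes

Across: 8+4=12; 4+8=12; 1+7=8; 7+9=16. Down: 8+4+1+7=20; 4+8+7+9=28. No digit repeats within any run.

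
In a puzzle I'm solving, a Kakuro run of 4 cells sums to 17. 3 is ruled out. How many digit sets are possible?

4

4 distinct digits from 1–9 sum between 10 and 30.
Dropping sets that contain 3.
Enumerating: {1,2,5,9}, {1,2,6,8}, {1,4,5,7}, {2,4,5,6}.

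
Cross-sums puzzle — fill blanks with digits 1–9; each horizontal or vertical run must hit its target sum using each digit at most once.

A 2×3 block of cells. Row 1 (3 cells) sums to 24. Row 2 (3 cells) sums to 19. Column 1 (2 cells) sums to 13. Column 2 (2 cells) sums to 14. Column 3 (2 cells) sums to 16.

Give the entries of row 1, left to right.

9 8 7

24 in 3 cells must be {7,8,9}; 16 in 2 cells must be {7,9}.
Nothing is forced directly, so branch on (1,2), whose candidates are 8 or 9. If (1,2) = 9: that forces (1,3) = 7, (2,2) = 5, after which (2,3) would have to be in {6,8} for the 19 across but in {9} for the 16 down — contradiction. So (1,2) = 8.
(2,2) = 14 − 8 = 6 completes the 14 down.
Given what's placed, (2,3) must be 9 to fit the 19 across and 16 down.
(1,3) = 16 − 9 = 7 completes the 16 down.
(2,1) = 19 − 15 = 4 completes the 19 across.
(1,1) = 24 − 15 = 9 completes the 24 across.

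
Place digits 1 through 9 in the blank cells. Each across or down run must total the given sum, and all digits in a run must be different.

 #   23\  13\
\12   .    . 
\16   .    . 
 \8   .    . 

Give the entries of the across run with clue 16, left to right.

9 7

16 in 2 cells must be {7,9}; 23 in 3 cells must be {6,8,9}.
The 16 across and the 23 down share only 9, so R2C1 = 9.
R2C2 = 16 − 9 = 7 completes the 16 across.
Given what's placed, R3C1 must be 6 to fit the 8 across and 23 down.
R3C2 = 8 − 6 = 2 completes the 8 across.
R1C1 = 23 − 15 = 8 completes the 23 down.
R1C2 = 12 − 8 = 4 completes the 12 across.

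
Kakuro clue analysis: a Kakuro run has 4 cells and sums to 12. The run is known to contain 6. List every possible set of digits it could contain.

4 distinct digits from 1–9 sum between 10 and 30.
Keeping only sets containing 6.
Only one set works: {1,2,3,6}.

{1,2,3,6}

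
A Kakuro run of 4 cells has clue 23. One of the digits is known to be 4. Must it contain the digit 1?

Counterexample: {2,4,8,9} sums to 23 under that restriction without using 1.

No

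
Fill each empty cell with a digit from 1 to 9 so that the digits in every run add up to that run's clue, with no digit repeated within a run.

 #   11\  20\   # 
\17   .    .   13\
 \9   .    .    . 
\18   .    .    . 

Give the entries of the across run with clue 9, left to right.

2 3 4

17 in 2 cells must be {8,9}.
Only 8 fits R1C1 under both its across sum 17 and down sum 11.
R1C2 = 17 − 8 = 9 completes the 17 across.
Nothing is forced directly, so branch on R2C1, whose candidates are 1 or 2. If R2C1 = 1: that forces R3C1 = 2, R3C2 = 7, R3C3 = 9, after which R2C2 would have to be in {2,3,5,6} for the 9 across but in {4} for the 20 down — contradiction. So R2C1 = 2.
R3C1 = 11 − 10 = 1 completes the 11 down.
R3C2 = 8: the only remaining digit allowed by both the 18 across and the 20 down.
R3C3 = 18 − 9 = 9 completes the 18 across.
R2C2 = 20 − 17 = 3 completes the 20 down.
R2C3 = 9 − 5 = 4 completes the 9 across.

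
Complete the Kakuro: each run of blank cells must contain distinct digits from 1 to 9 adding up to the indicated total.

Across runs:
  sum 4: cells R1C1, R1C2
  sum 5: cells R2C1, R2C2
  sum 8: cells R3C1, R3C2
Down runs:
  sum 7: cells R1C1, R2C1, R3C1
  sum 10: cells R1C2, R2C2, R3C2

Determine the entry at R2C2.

4 in 2 cells must be {1,3}; 7 in 3 cells must be {1,2,4}.
The 4 across and the 7 down share only 1, so R1C1 = 1.
R1C2 = 4 − 1 = 3 completes the 4 across.
Given what's placed, R3C1 must be 2 to fit the 8 across and 7 down.
R3C2 = 8 − 2 = 6 completes the 8 across.
R2C1 = 7 − 3 = 4 completes the 7 down.
R2C2 = 5 − 4 = 1 completes the 5 across.

1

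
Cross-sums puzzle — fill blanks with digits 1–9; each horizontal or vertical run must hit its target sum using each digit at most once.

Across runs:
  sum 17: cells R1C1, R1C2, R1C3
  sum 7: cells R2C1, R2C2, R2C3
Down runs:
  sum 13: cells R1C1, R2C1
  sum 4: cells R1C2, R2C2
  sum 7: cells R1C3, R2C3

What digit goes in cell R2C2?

1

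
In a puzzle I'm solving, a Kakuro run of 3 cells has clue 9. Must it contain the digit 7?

Counterexample: {1,2,6} sums to 9 without using 7.

No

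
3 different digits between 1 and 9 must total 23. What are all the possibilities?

3 distinct digits from 1–9 sum between 6 and 24.
Only one set works: {6,8,9}.

{6,8,9}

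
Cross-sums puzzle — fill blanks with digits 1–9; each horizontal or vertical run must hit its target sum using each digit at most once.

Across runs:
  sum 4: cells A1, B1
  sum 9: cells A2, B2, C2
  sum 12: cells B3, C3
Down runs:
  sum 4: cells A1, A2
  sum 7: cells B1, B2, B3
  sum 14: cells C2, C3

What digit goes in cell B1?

4 in 2 cells must be {1,3}; 7 in 3 cells must be {1,2,4}.
The 4 across and the 7 down share only 1, so B1 = 1.
B3 = 4: the only remaining digit allowed by both the 12 across and the 7 down.
C3 = 12 − 4 = 8 completes the 12 across.
A1 = 4 − 1 = 3 completes the 4 across.
A2 = 4 − 3 = 1 completes the 4 down.
B2 = 7 − 5 = 2 completes the 7 down.
C2 = 9 − 3 = 6 completes the 9 across.

1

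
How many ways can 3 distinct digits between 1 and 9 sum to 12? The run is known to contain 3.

3

3 distinct digits from 1–9 sum between 6 and 24.
Keeping only sets containing 3.
Enumerating: {1,3,8}, {2,3,7}, {3,4,5}.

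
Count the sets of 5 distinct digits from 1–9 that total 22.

5 distinct digits from 1–9 sum between 15 and 35.

9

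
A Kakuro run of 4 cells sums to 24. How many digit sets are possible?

4 distinct digits from 1–9 sum between 10 and 30.

8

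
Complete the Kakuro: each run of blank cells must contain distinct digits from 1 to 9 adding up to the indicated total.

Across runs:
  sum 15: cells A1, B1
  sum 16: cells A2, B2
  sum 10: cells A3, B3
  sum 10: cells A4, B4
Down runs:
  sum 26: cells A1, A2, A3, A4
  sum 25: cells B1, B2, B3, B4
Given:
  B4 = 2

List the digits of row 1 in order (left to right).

9 6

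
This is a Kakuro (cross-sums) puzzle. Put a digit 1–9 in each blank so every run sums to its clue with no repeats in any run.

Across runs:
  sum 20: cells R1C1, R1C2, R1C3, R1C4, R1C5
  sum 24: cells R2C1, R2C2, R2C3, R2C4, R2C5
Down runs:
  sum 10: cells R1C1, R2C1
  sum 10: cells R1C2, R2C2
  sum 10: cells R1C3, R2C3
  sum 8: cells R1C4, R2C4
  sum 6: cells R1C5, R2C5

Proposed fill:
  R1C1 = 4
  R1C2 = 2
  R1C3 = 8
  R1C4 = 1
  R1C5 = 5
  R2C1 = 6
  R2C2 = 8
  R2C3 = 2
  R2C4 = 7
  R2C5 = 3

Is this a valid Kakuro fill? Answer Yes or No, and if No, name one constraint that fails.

No — the down run R1C5–R2C5 sums to 8, not 6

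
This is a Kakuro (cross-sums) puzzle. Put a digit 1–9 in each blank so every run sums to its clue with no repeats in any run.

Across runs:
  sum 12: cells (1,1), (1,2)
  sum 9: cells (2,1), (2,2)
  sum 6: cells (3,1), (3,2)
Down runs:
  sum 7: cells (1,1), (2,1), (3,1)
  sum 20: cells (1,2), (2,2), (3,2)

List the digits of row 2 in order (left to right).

7 in 3 cells must be {1,2,4}.
The 12 across and the 7 down share only 4, so (1,1) = 4.
(1,2) = 12 − 4 = 8 completes the 12 across.
Given what's placed, (3,2) must be 5 to fit the 6 across and 20 down.
(2,2) = 20 − 13 = 7 completes the 20 down.
(3,1) = 6 − 5 = 1 completes the 6 across.
(2,1) = 9 − 7 = 2 completes the 9 across.

2 7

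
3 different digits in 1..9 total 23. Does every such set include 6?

Yes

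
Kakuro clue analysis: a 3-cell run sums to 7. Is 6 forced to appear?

The only way to make 7 from 3 distinct digits is {1,2,4}, which does not contain 6.

No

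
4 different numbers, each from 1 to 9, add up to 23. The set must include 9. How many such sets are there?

4 distinct digits from 1–9 sum between 10 and 30.
Keeping only sets containing 9.
Enumerating: {1,5,8,9}, {1,6,7,9}, {2,4,8,9}, {2,5,7,9}, {3,4,7,9}, {3,5,6,9}.

6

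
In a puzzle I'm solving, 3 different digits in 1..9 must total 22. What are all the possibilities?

{5,8,9}; {6,7,9}

3 distinct digits from 1–9 sum between 6 and 24.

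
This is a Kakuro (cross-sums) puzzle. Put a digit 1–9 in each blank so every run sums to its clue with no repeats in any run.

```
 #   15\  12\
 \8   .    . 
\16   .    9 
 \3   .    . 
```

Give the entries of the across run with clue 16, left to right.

16 in 2 cells must be {7,9}; 3 in 2 cells must be {1,2}.
R2C1 = 16 − 9 = 7 completes the 16 across.
R3C1 = 2: the only remaining digit allowed by both the 3 across and the 15 down.
R3C2 = 3 − 2 = 1 completes the 3 across.
R1C1 = 15 − 9 = 6 completes the 15 down.
R1C2 = 8 − 6 = 2 completes the 8 across.

7 9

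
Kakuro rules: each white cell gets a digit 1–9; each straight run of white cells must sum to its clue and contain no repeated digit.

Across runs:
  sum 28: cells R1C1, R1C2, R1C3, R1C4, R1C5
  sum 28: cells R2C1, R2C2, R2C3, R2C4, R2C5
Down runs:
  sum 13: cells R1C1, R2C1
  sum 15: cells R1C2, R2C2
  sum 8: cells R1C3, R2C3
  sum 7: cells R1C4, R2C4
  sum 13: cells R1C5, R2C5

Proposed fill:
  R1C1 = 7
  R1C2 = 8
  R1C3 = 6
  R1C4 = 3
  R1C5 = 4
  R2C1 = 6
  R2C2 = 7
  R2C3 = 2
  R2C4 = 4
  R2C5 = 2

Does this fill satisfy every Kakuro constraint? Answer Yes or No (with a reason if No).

No — the across run R2C1–R2C5 sums to 21, not 28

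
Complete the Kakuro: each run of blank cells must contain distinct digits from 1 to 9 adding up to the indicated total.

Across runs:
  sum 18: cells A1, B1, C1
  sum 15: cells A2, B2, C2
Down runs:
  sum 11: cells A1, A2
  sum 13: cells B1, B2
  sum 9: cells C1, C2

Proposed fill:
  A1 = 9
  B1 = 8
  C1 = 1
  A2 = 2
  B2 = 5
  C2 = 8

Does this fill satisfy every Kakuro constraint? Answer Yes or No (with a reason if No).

Yes

Across: 9+8+1=18; 2+5+8=15. Down: 9+2=11; 8+5=13; 1+8=9. No digit repeats within any run.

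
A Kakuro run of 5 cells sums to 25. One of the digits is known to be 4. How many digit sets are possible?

5 distinct digits from 1–9 sum between 15 and 35.
Keeping only sets containing 4.
Enumerating: {1,3,4,8,9}, {1,4,5,6,9}, {1,4,5,7,8}, {2,3,4,7,9}, {2,4,5,6,8}, {3,4,5,6,7}.

6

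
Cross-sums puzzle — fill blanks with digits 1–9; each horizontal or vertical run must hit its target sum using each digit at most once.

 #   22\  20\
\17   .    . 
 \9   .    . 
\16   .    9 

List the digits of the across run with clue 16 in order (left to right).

7, 9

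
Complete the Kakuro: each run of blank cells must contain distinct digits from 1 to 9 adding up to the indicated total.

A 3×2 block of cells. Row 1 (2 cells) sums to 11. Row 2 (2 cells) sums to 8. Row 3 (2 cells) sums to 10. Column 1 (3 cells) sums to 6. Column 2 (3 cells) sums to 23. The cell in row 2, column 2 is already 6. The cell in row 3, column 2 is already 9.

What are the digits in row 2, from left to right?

6 in 3 cells must be {1,2,3}; 23 in 3 cells must be {6,8,9}.
(1,2) = 23 − 15 = 8 completes the 23 down.
(2,1) = 8 − 6 = 2 completes the 8 across.
(3,1) = 10 − 9 = 1 completes the 10 across.
(1,1) = 11 − 8 = 3 completes the 11 across.

2 6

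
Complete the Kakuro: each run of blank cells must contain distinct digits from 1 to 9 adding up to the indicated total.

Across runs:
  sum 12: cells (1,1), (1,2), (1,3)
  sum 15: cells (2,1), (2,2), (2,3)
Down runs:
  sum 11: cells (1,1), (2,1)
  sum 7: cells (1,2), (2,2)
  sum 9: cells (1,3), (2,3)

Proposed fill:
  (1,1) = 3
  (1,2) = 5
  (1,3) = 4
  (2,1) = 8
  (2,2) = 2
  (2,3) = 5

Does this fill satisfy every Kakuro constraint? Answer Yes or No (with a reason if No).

Across: 3+5+4=12; 8+2+5=15. Down: 3+8=11; 5+2=7; 4+5=9. No digit repeats within any run.

Yes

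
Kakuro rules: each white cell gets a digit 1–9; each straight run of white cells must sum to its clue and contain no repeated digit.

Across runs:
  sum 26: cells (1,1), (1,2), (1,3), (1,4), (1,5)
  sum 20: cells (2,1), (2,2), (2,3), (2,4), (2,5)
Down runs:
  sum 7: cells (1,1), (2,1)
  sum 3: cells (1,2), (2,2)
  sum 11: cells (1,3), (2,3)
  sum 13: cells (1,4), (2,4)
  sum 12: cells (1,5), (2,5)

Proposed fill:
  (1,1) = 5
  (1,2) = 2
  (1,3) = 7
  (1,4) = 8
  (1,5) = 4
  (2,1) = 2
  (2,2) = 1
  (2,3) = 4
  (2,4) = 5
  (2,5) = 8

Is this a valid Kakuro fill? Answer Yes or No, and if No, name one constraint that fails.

Yes

Across: 5+2+7+8+4=26; 2+1+4+5+8=20. Down: 5+2=7; 2+1=3; 7+4=11; 8+5=13; 4+8=12. No digit repeats within any run.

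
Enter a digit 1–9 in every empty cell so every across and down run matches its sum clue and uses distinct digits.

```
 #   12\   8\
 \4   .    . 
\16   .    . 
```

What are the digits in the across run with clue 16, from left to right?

9, 7

4 in 2 cells must be {1,3}; 16 in 2 cells must be {7,9}.
The 4 across and the 12 down share only 3, so R1C1 = 3.
R1C2 = 4 − 3 = 1 completes the 4 across.
R2C1 = 12 − 3 = 9 completes the 12 down.
R2C2 = 16 − 9 = 7 completes the 16 across.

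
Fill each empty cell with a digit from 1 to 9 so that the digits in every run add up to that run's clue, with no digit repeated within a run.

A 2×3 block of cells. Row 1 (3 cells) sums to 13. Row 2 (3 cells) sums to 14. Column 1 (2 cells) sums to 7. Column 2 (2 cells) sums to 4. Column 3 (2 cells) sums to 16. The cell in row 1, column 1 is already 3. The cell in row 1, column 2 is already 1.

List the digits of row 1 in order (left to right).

3 1 9

4 in 2 cells must be {1,3}; 16 in 2 cells must be {7,9}.
(1,3) = 13 − 4 = 9 completes the 13 across.
(2,1) = 7 − 3 = 4 completes the 7 down.
(2,2) = 4 − 1 = 3 completes the 4 down.
(2,3) = 14 − 7 = 7 completes the 14 across.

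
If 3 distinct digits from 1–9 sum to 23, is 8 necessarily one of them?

Yes

The only way to make 23 from 3 distinct digits is {6,8,9}, which contains 8.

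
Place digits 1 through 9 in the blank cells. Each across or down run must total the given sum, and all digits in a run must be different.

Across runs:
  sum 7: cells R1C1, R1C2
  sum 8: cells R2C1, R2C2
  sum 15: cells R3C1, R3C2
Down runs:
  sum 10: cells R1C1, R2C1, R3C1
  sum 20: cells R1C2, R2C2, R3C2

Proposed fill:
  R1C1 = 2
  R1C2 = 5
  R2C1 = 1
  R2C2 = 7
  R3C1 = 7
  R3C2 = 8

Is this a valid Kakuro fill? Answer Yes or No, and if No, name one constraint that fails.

Yes

Across: 2+5=7; 1+7=8; 7+8=15. Down: 2+1+7=10; 5+7+8=20. No digit repeats within any run.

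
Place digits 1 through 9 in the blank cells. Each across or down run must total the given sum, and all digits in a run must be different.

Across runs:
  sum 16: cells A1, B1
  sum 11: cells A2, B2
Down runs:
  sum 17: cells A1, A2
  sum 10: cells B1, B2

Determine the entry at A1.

16 in 2 cells must be {7,9}; 17 in 2 cells must be {8,9}.
The 16 across and the 17 down share only 9, so A1 = 9.
B1 = 16 − 9 = 7 completes the 16 across.
A2 = 17 − 9 = 8 completes the 17 down.
B2 = 11 − 8 = 3 completes the 11 across.

9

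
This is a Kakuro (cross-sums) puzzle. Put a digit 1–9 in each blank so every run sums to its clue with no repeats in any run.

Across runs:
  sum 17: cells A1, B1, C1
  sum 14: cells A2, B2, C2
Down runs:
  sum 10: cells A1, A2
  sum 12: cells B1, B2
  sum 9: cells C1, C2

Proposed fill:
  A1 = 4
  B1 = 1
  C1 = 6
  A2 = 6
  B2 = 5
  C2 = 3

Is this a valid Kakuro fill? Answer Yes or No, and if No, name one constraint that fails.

No — the down run B1–B2 sums to 6, not 12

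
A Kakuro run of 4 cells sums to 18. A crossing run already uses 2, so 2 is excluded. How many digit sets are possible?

5

4 distinct digits from 1–9 sum between 10 and 30.
Dropping sets that contain 2.
Enumerating: {1,3,5,9}, {1,3,6,8}, {1,4,5,8}, {1,4,6,7}, {3,4,5,6}.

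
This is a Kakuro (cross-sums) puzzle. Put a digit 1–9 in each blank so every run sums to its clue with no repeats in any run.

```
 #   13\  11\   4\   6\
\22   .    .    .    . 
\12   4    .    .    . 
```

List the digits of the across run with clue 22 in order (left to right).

9 6 3 4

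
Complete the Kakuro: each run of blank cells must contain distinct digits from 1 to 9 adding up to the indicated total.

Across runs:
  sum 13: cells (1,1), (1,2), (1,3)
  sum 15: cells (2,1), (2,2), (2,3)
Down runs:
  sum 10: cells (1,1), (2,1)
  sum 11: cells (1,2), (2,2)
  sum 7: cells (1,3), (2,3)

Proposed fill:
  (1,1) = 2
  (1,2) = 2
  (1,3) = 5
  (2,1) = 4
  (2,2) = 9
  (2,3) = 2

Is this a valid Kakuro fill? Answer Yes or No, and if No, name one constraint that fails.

No — the down run (1,1)–(2,1) sums to 6, not 10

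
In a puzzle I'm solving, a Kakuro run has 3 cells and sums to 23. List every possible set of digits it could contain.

{6,8,9}

3 distinct digits from 1–9 sum between 6 and 24.
Only one set works: {6,8,9}.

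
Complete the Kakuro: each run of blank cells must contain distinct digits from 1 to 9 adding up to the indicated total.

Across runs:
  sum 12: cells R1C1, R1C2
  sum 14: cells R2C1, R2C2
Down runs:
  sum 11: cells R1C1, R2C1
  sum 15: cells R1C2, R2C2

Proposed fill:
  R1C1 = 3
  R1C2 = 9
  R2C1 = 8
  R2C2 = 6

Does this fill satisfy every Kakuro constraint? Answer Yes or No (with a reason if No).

Across: 3+9=12; 8+6=14. Down: 3+8=11; 9+6=15. No digit repeats within any run.

Yes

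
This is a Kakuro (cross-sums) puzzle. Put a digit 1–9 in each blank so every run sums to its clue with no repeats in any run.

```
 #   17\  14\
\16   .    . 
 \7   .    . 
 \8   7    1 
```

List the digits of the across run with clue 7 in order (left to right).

1 6

16 in 2 cells must be {7,9}.
Given what's placed, R1C1 must be 9 to fit the 16 across and 17 down.
R1C2 = 16 − 9 = 7 completes the 16 across.
R2C1 = 17 − 16 = 1 completes the 17 down.
R2C2 = 7 − 1 = 6 completes the 7 across.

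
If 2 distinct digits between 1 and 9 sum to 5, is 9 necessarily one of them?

No

Counterexample: {1,4} sums to 5 without using 9.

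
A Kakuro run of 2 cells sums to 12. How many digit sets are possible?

2 distinct digits from 1–9 sum between 3 and 17.
Enumerating: {3,9}, {4,8}, {5,7}.

3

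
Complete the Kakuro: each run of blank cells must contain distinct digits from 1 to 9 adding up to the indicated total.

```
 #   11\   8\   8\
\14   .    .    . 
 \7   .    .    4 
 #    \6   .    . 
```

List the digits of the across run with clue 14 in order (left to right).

7 in 3 cells must be {1,2,4}.
R2C1 = 2: the only remaining digit allowed by both the 7 across and the 11 down.
R2C2 = 7 − 6 = 1 completes the 7 across.
Given what's placed, R3C3 must be 1 to fit the 6 across and 8 down.
R1C1 = 11 − 2 = 9 completes the 11 down.
R1C3 = 8 − 5 = 3 completes the 8 down.
R3C2 = 6 − 1 = 5 completes the 6 across.
R1C2 = 14 − 12 = 2 completes the 14 across.

9, 2, 3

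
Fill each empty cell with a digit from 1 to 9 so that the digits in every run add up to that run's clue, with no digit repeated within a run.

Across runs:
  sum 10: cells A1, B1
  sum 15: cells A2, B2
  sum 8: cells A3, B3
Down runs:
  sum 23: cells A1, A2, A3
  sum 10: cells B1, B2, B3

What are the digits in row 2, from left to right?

23 in 3 cells must be {6,8,9}.
The 8 across and the 23 down share only 6, so A3 = 6.
B3 = 8 − 6 = 2 completes the 8 across.
Given what's placed, B2 must be 7 to fit the 15 across and 10 down.
B1 = 10 − 9 = 1 completes the 10 down.
A2 = 15 − 7 = 8 completes the 15 across.
A1 = 10 − 1 = 9 completes the 10 across.

8, 7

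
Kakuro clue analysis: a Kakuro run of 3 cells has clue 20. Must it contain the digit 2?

No

Counterexample: {3,8,9} sums to 20 without using 2.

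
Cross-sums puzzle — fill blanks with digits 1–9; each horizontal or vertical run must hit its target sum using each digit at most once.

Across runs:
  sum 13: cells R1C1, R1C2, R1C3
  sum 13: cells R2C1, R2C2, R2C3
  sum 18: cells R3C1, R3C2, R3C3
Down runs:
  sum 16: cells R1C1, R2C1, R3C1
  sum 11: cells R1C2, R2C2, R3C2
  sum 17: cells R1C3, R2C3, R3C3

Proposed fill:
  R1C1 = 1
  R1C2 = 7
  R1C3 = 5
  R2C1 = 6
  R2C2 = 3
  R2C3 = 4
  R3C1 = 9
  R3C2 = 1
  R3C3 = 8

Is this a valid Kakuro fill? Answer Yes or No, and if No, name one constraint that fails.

Across: 1+7+5=13; 6+3+4=13; 9+1+8=18. Down: 1+6+9=16; 7+3+1=11; 5+4+8=17. No digit repeats within any run.

Yes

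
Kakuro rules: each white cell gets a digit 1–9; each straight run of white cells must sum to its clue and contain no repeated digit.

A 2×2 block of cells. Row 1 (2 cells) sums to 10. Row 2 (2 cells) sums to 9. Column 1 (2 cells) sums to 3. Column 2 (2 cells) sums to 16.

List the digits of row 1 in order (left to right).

1 9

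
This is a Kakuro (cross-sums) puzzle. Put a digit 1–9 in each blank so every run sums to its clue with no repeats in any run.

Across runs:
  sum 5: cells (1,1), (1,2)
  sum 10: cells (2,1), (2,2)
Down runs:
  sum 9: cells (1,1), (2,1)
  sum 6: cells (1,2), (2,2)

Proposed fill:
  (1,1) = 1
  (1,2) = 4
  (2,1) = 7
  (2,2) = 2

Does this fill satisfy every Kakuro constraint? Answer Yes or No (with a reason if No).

No — the down run (1,1)–(2,1) sums to 8, not 9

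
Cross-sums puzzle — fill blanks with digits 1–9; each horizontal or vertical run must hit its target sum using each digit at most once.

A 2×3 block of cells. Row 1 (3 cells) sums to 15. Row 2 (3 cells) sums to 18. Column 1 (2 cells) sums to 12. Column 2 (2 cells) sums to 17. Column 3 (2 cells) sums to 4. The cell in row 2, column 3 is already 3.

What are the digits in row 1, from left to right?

17 in 2 cells must be {8,9}; 4 in 2 cells must be {1,3}.
(1,3) = 4 − 3 = 1 completes the 4 down.
No cell is forced outright now. (1,2) can only be 8 or 9 (the digits allowed by both its 15 across and its 17 down). If (1,2) = 8: then (1,1) would have to be in {6} for the 15 across but in {3,4,5,7,8,9} for the 12 down — contradiction. So (1,2) = 9.
(1,1) = 15 − 10 = 5 completes the 15 across.
(2,1) = 12 − 5 = 7 completes the 12 down.
(2,2) = 18 − 10 = 8 completes the 18 across.

5 9 1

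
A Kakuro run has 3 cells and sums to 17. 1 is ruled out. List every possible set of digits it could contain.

3 distinct digits from 1–9 sum between 6 and 24.
Dropping sets that contain 1.

{2,6,9}; {2,7,8}; {3,5,9}; {3,6,8}; {4,5,8}; {4,6,7}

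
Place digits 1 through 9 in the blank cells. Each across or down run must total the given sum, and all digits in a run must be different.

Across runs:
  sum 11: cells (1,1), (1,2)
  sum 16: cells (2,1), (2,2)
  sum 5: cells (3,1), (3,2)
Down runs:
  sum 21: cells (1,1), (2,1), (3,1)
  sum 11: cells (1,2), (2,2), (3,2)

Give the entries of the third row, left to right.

4 1

16 in 2 cells must be {7,9}.
The 16 across and the 11 down share only 7, so (2,2) = 7.
The 5 across and the 21 down share only 4, so (3,1) = 4.
(3,2) = 5 − 4 = 1 completes the 5 across.
(1,2) = 11 − 8 = 3 completes the 11 down.
(2,1) = 16 − 7 = 9 completes the 16 across.
(1,1) = 11 − 3 = 8 completes the 11 across.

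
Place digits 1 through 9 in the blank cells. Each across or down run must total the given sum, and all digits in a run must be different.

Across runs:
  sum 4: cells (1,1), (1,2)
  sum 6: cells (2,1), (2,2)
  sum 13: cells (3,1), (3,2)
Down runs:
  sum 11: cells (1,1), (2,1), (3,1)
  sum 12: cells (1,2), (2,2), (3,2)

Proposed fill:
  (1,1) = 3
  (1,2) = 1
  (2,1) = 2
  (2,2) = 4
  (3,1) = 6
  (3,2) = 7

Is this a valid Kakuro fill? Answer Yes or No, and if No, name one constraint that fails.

Across: 3+1=4; 2+4=6; 6+7=13. Down: 3+2+6=11; 1+4+7=12. No digit repeats within any run.

Yes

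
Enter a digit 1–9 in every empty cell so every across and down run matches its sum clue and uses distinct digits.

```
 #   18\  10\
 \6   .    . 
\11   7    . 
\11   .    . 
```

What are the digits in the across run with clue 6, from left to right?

5 1

R2C2 = 11 − 7 = 4 completes the 11 across.
Given what's placed, R3C2 must be 5 to fit the 11 across and 10 down.
R1C2 = 10 − 9 = 1 completes the 10 down.
R3C1 = 11 − 5 = 6 completes the 11 across.
R1C1 = 6 − 1 = 5 completes the 6 across.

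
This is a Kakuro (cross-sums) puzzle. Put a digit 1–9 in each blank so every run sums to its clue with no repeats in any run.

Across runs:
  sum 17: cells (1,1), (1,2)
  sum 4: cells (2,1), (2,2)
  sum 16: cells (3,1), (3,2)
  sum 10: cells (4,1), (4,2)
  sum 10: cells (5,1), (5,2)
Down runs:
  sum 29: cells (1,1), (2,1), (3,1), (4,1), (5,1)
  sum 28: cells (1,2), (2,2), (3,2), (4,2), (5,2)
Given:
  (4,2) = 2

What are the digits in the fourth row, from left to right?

17 in 2 cells must be {8,9}; 4 in 2 cells must be {1,3}; 16 in 2 cells must be {7,9}.
(2,2) = 3: the only remaining digit allowed by both the 4 across and the 28 down.
(3,2) = 9: the only remaining digit allowed by both the 16 across and the 28 down.
(4,1) = 10 − 2 = 8 completes the 10 across.

8, 2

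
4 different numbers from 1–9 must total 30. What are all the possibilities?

4 distinct digits from 1–9 sum between 10 and 30.
Only one set works: {6,7,8,9}.

{6,7,8,9}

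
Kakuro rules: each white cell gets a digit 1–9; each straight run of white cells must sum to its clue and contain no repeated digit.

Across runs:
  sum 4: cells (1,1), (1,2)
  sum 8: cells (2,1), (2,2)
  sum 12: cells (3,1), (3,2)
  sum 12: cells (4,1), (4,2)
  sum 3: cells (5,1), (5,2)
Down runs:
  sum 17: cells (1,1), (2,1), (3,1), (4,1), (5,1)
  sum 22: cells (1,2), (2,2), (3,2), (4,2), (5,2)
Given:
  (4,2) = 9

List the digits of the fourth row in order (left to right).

3 9

4 in 2 cells must be {1,3}; 3 in 2 cells must be {1,2}.
(4,1) = 12 − 9 = 3 completes the 12 across.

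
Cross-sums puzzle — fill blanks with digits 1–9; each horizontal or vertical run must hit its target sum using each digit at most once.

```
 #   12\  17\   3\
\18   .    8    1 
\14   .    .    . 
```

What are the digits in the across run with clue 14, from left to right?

3, 9, 2

17 in 2 cells must be {8,9}; 3 in 2 cells must be {1,2}.
R1C1 = 18 − 9 = 9 completes the 18 across.
R2C1 = 12 − 9 = 3 completes the 12 down.
R2C2 = 17 − 8 = 9 completes the 17 down.
R2C3 = 14 − 12 = 2 completes the 14 across.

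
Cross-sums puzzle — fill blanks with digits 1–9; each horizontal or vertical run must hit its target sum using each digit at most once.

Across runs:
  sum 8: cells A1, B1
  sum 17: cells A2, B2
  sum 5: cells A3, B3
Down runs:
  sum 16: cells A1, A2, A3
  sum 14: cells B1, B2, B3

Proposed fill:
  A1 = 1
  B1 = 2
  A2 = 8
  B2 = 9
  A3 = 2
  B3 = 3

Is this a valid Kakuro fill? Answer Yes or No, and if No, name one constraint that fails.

No — the down run A1–A3 sums to 11, not 16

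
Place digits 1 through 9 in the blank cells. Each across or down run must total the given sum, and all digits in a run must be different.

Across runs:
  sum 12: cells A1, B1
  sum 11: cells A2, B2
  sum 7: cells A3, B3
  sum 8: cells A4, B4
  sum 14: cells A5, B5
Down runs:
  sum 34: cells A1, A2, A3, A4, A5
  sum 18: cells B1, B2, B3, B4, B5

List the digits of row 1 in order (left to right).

8, 4

34 in 5 cells must be {4,6,7,8,9}.
Nothing is forced directly, so branch on A3, whose candidates are 4 or 6. If A3 = 6: that forces B3 = 1, A4 = 7, after which B4 would have to be in {1} for the 8 across but in {2,3,4,5,6,7,8} for the 18 down — contradiction. So A3 = 4.
B3 = 7 − 4 = 3 completes the 7 across.
Nothing is forced directly, so branch on B5, whose candidates are 5 or 8. If B5 = 5: that forces B1 = 7, B2 = 2, B4 = 1, A5 = 9, after which A1 would have to be in {5} for the 12 across but in {6,7,8} for the 34 down — contradiction. So B5 = 8.
B1 = 4: the only remaining digit allowed by both the 12 across and the 18 down.
Given what's placed, B2 must be 2 to fit the 11 across and 18 down.
B4 = 18 − 17 = 1 completes the 18 down.
A5 = 14 − 8 = 6 completes the 14 across.
A1 = 12 − 4 = 8 completes the 12 across.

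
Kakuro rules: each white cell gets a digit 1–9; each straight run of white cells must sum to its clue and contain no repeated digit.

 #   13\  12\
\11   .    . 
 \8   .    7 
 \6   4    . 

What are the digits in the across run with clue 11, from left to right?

8, 3

R2C1 = 8 − 7 = 1 completes the 8 across.
R3C2 = 6 − 4 = 2 completes the 6 across.
R1C1 = 13 − 5 = 8 completes the 13 down.
R1C2 = 11 − 8 = 3 completes the 11 across.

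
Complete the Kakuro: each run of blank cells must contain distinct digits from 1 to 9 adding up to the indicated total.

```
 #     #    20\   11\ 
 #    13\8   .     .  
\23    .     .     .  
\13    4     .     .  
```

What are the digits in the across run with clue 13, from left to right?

23 in 3 cells must be {6,8,9}.
R2C1 = 13 − 4 = 9 completes the 13 down.
Nothing is forced directly, so branch on R2C3, whose candidates are 6 or 8. If R2C3 = 8: that forces R2C2 = 6, after which R3C2 would have to be in {1,2,3,6,7,8} for the 13 across but in {5,9} for the 20 down — contradiction. So R2C3 = 6.
R2C2 = 23 − 15 = 8 completes the 23 across.
No cell is forced outright now. R3C2 can only be 3 or 7 (the digits allowed by both its 13 across and its 20 down). If R3C2 = 3: then R1C2 would have to be in {1,2,3,5,6,7} for the 8 across but in {9} for the 20 down — contradiction. So R3C2 = 7.
R1C2 = 20 − 15 = 5 completes the 20 down.
R1C3 = 8 − 5 = 3 completes the 8 across.
R3C3 = 13 − 11 = 2 completes the 13 across.

4, 7, 2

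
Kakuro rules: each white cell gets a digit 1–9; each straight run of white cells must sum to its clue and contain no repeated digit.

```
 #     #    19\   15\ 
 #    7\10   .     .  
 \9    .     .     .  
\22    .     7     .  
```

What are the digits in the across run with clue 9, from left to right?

1, 3, 5

Given what's placed, R3C1 must be 6 to fit the 22 across and 7 down.
R3C3 = 22 − 13 = 9 completes the 22 across.
R2C1 = 7 − 6 = 1 completes the 7 down.
R2C2 = 3: the only remaining digit allowed by both the 9 across and the 19 down.
R2C3 = 9 − 4 = 5 completes the 9 across.
R1C2 = 19 − 10 = 9 completes the 19 down.
R1C3 = 10 − 9 = 1 completes the 10 across.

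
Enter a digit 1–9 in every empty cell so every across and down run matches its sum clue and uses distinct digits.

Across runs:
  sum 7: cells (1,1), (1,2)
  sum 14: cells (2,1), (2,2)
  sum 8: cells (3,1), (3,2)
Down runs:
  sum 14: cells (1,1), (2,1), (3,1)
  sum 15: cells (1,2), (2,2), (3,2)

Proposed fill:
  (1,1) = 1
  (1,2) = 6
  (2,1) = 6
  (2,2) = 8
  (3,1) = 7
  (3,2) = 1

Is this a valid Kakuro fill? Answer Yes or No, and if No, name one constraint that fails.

Yes

Across: 1+6=7; 6+8=14; 7+1=8. Down: 1+6+7=14; 6+8+1=15. No digit repeats within any run.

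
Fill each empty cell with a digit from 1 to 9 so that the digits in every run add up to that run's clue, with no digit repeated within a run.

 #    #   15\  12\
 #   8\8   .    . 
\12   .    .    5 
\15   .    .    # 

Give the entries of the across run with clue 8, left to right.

1 7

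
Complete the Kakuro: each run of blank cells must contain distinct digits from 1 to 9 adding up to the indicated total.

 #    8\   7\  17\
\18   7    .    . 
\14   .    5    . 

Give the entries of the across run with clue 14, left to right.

1 5 8

17 in 2 cells must be {8,9}.
R1C2 = 7 − 5 = 2 completes the 7 down.
R1C3 = 18 − 9 = 9 completes the 18 across.
R2C1 = 8 − 7 = 1 completes the 8 down.
R2C3 = 14 − 6 = 8 completes the 14 across.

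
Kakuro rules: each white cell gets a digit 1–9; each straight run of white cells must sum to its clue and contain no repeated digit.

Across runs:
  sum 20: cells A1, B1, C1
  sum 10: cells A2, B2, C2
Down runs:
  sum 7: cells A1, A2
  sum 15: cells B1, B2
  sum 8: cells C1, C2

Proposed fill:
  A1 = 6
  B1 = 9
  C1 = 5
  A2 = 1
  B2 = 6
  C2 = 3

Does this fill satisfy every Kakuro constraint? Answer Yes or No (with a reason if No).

Across: 6+9+5=20; 1+6+3=10. Down: 6+1=7; 9+6=15; 5+3=8. No digit repeats within any run.

Yes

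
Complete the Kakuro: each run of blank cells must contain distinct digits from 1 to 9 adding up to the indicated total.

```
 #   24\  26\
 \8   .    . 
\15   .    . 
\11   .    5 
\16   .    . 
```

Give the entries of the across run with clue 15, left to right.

7 8

16 in 2 cells must be {7,9}.
R3C1 = 11 − 5 = 6 completes the 11 across.
No cell is forced outright now. R4C2 can only be 7 or 9 (the digits allowed by both its 16 across and its 26 down). If R4C2 = 9: then R1C2 would have to be in {1,2,3,5,6,7} for the 8 across but in {4,8} for the 26 down — contradiction. So R4C2 = 7.
Given what's placed, R1C2 must be 6 to fit the 8 across and 26 down.
R2C2 = 26 − 18 = 8 completes the 26 down.
R4C1 = 16 − 7 = 9 completes the 16 across.
R1C1 = 8 − 6 = 2 completes the 8 across.
R2C1 = 15 − 8 = 7 completes the 15 across.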